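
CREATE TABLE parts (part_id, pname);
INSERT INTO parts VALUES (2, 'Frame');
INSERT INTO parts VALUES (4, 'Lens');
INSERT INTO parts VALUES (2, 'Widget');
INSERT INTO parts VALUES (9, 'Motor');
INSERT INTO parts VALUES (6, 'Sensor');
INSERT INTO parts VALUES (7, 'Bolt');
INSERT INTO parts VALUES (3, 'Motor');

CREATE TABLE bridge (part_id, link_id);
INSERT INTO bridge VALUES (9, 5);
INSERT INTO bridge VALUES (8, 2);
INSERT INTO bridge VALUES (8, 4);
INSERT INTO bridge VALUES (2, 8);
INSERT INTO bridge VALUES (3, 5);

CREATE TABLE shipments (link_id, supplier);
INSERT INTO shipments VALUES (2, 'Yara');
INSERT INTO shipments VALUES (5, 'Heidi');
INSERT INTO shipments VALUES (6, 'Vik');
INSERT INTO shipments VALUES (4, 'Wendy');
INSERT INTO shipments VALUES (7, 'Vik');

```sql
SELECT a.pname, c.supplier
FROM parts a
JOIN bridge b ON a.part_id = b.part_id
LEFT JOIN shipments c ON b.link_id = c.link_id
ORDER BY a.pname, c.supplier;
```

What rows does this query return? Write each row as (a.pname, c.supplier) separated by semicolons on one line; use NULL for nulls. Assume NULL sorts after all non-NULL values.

(Frame, NULL); (Motor, Heidi); (Motor, Heidi); (Widget, NULL)

Step 1 — a INNER JOIN b on part_id → 4 row(s).
Then LEFT JOIN `shipments c` on link_id: each of those 4 rows is kept; rows whose b.link_id has no match in c get NULL for c's columns.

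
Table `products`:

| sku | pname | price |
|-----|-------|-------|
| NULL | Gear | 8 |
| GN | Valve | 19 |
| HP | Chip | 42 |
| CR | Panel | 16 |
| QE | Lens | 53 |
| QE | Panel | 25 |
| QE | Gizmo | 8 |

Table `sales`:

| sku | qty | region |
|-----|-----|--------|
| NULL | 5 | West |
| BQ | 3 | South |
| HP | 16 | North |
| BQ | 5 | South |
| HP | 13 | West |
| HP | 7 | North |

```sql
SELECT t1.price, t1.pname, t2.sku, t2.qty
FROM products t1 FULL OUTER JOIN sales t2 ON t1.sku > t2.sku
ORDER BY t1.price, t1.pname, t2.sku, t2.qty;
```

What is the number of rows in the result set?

23

FULL OUTER JOIN keeps every row from both sides; unmatched rows get NULL for the other side's columns.
Matching on t1.sku > t2.sku. A NULL in a compared column never satisfies the condition.
- t1[0] sku=NULL → no match; kept with NULLs on the t2 side.
- t1[1] sku=GN → 2 match(es) in t2 → 2 row(s).
- t1[2] sku=HP → 2 match(es) in t2 → 2 row(s).
- t1[3] sku=CR → 2 match(es) in t2 → 2 row(s).
- t1[4] sku=QE → 5 match(es) in t2 → 5 row(s).
- t1[5] sku=QE → 5 match(es) in t2 → 5 row(s).
- t1[6] sku=QE → 5 match(es) in t2 → 5 row(s).
- 1 t2 row(s) had no t1 match → kept, t1 columns NULL.
Total: 21 matched + 2 padded = 23 rows.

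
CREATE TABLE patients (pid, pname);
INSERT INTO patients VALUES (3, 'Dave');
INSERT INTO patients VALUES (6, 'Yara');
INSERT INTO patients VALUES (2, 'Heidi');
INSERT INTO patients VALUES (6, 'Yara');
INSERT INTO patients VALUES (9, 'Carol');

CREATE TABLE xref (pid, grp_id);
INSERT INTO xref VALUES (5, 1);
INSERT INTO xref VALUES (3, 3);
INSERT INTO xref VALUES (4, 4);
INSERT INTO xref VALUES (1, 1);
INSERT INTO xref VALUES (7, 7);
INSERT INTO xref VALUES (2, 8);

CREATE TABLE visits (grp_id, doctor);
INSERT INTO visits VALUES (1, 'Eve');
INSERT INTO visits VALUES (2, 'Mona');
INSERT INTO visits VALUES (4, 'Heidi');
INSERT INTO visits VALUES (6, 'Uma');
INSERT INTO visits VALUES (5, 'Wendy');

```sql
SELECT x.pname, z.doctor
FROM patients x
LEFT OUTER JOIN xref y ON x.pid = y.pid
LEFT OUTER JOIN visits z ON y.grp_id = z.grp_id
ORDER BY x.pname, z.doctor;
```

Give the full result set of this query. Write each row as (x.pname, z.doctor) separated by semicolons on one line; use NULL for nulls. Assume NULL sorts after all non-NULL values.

Evaluate left to right. First `patients x LEFT JOIN xref y` on pid: 5 row(s).
Then LEFT JOIN `visits z` on grp_id: each of those 5 rows is kept; rows whose y.grp_id has no match in z get NULL for z's columns.

(Carol, NULL); (Dave, NULL); (Heidi, NULL); (Yara, NULL); (Yara, NULL)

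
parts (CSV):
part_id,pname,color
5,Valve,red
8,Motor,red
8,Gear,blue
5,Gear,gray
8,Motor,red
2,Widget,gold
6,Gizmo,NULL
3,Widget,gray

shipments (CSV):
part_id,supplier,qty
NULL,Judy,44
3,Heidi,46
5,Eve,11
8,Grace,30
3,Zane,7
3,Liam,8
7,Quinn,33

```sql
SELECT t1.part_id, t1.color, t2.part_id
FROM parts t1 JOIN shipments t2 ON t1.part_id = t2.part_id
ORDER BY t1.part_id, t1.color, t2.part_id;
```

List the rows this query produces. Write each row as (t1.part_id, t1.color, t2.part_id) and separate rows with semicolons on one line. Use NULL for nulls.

(3, gray, 3); (3, gray, 3); (3, gray, 3); (5, gray, 5); (5, red, 5); (8, blue, 8); (8, red, 8); (8, red, 8)

INNER JOIN keeps only pairs where the ON condition holds.
Matching on t1.part_id = t2.part_id. A NULL in a compared column never satisfies the condition.
- t1[0] part_id=5 → 1 match(es) in t2 → 1 row(s).
- t1[1] part_id=8 → 1 match(es) in t2 → 1 row(s).
- t1[2] part_id=8 → 1 match(es) in t2 → 1 row(s).
- t1[3] part_id=5 → 1 match(es) in t2 → 1 row(s).
- t1[4] part_id=8 → 1 match(es) in t2 → 1 row(s).
- t1[5] part_id=2 → no match; dropped.
- t1[6] part_id=6 → no match; dropped.
- t1[7] part_id=3 → 3 match(es) in t2 → 3 row(s).
After projecting and ordering:
t1.part_id | t1.color | t2.part_id
3 | gray | 3
3 | gray | 3
3 | gray | 3
5 | gray | 5
5 | red | 5
8 | blue | 8
8 | red | 8
8 | red | 8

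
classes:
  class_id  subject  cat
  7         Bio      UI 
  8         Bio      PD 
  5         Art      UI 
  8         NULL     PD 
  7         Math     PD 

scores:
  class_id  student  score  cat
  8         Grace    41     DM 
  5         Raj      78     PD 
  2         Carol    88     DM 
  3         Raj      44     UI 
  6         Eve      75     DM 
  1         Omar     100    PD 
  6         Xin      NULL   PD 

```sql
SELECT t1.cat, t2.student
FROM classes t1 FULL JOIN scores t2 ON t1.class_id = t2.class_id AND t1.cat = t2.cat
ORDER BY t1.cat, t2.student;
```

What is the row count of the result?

FULL OUTER JOIN keeps every row from both sides; unmatched rows get NULL for the other side's columns.
Matching on t1.class_id = t2.class_id AND t1.cat = t2.cat.
Matched pairs: 0; unmatched t1 rows kept: 5; unmatched t2 rows kept: 7.
Total: 0 matched + 12 padded = 12 rows.

12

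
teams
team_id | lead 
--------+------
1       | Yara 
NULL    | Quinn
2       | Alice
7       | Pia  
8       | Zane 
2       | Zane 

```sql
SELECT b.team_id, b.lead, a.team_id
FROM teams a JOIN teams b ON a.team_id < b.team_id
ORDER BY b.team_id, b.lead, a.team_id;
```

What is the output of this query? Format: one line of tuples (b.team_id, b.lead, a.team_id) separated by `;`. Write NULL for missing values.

INNER JOIN keeps only pairs where the ON condition holds.
Matching on a.team_id < b.team_id. A NULL in a compared column never satisfies the condition.
Matched pairs: 9.

(2, Alice, 1); (2, Zane, 1); (7, Pia, 1); (7, Pia, 2); (7, Pia, 2); (8, Zane, 1); (8, Zane, 2); (8, Zane, 2); (8, Zane, 7)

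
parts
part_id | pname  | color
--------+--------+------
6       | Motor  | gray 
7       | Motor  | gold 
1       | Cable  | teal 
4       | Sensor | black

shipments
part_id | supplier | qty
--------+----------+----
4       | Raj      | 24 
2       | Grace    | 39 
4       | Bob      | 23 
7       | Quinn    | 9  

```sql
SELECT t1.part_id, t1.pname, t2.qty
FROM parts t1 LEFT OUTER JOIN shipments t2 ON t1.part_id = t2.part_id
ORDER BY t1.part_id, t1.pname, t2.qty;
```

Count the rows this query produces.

5

LEFT JOIN keeps every row from `parts`; unmatched rows get NULL for `shipments`'s columns.
Matching on t1.part_id = t2.part_id.
- t1 (part_id=6) has no partner → padded with NULL.
- t1 (part_id=7) pairs with 1 row(s) of t2.
- t1 (part_id=1) has no partner → padded with NULL.
- t1 (part_id=4) pairs with 2 row(s) of t2.
Total: 3 matched + 2 padded = 5 rows.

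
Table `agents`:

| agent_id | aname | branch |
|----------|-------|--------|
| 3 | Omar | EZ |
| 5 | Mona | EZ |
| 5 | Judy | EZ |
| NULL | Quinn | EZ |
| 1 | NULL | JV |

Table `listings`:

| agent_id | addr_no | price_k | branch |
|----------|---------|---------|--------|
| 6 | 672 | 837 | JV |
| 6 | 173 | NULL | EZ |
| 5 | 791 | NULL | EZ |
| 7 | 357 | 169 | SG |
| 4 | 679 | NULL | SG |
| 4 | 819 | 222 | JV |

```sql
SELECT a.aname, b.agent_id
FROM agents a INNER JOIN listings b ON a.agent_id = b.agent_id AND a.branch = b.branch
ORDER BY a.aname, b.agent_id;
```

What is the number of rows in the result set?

2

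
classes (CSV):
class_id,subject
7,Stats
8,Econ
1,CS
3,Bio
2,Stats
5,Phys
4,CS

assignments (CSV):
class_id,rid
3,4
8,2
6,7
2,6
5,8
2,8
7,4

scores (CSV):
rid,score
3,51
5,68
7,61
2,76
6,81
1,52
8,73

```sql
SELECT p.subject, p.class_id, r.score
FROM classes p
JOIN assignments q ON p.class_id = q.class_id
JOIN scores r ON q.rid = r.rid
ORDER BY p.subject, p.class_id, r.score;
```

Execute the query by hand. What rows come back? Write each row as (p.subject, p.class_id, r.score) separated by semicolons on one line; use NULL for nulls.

Step 1 — p INNER JOIN q on class_id → 6 row(s).
Then INNER JOIN `scores r` on rid: keep only rows whose q.rid appears in r.

(Econ, 8, 76); (Phys, 5, 73); (Stats, 2, 73); (Stats, 2, 81)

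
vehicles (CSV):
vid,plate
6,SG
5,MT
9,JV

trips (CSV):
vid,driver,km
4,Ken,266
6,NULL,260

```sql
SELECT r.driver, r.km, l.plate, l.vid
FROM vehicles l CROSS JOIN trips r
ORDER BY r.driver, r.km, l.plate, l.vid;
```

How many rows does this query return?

CROSS JOIN pairs every row of `vehicles` with every row of `trips`: 3 × 2 = 6 rows.

6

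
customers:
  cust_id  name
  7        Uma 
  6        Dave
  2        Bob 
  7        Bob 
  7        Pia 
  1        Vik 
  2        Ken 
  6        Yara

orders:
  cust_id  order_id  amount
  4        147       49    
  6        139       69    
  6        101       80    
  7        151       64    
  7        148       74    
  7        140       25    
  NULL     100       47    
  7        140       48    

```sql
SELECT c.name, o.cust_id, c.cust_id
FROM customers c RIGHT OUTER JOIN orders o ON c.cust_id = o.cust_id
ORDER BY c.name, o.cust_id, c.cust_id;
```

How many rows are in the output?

18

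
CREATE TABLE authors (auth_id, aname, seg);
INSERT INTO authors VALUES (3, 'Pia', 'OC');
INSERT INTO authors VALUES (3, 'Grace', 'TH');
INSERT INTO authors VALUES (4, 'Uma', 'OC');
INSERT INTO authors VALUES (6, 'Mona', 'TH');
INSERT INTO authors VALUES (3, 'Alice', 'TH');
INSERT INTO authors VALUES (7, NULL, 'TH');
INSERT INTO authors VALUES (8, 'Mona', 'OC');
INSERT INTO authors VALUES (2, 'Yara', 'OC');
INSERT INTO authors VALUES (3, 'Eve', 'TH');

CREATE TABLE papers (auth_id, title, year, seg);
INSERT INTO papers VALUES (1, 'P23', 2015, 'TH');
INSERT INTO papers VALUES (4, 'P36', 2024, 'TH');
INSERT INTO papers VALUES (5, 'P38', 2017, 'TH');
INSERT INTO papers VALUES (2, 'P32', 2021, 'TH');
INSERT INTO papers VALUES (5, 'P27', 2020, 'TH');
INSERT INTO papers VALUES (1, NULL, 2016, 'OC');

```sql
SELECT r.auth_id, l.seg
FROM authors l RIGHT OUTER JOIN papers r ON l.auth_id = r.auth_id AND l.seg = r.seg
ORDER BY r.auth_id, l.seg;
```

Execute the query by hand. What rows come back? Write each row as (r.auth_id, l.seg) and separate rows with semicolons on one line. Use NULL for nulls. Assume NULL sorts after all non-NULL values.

(1, NULL); (1, NULL); (2, NULL); (4, NULL); (5, NULL); (5, NULL)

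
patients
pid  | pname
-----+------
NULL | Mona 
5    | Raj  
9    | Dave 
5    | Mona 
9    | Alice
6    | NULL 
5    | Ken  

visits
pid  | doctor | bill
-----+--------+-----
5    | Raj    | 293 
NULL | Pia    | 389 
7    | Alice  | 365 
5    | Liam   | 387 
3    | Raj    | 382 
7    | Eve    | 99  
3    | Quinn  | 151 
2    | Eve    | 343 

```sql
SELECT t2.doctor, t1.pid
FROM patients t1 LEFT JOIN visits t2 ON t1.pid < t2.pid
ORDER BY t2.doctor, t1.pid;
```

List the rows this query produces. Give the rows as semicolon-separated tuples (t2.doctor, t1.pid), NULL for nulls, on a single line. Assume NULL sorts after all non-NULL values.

LEFT JOIN keeps every row from `patients`; unmatched rows get NULL for `visits`'s columns.
Matching on t1.pid < t2.pid. A NULL in a compared column never satisfies the condition.
Matched pairs: 8; unmatched t1 rows kept: 3.

(Alice, 5); (Alice, 5); (Alice, 5); (Alice, 6); (Eve, 5); (Eve, 5); (Eve, 5); (Eve, 6); (NULL, 9); (NULL, 9); (NULL, NULL)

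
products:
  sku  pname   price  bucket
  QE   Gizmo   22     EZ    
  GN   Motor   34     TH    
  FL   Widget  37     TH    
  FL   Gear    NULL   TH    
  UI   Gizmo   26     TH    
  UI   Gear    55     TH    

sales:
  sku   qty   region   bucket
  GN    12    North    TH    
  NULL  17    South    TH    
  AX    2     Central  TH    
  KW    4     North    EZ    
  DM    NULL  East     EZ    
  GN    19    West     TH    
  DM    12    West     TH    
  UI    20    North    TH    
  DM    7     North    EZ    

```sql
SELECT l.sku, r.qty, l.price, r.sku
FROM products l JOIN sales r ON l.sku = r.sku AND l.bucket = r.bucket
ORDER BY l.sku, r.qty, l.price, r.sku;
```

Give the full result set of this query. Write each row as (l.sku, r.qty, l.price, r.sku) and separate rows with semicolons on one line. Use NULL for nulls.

INNER JOIN keeps only pairs where the ON condition holds.
Matching on l.sku = r.sku AND l.bucket = r.bucket. A NULL in a compared column never satisfies the condition.
- l (sku=QE, bucket=EZ) has no partner → excluded.
- l (sku=GN, bucket=TH) pairs with 2 row(s) of r.
- l (sku=FL, bucket=TH) has no partner → excluded.
- l (sku=FL, bucket=TH) has no partner → excluded.
- l (sku=UI, bucket=TH) pairs with 1 row(s) of r.
- l (sku=UI, bucket=TH) pairs with 1 row(s) of r.
After projecting and ordering:
l.sku | r.qty | l.price | r.sku
GN | 12 | 34 | GN
GN | 19 | 34 | GN
UI | 20 | 26 | UI
UI | 20 | 55 | UI

(GN, 12, 34, GN); (GN, 19, 34, GN); (UI, 20, 26, UI); (UI, 20, 55, UI)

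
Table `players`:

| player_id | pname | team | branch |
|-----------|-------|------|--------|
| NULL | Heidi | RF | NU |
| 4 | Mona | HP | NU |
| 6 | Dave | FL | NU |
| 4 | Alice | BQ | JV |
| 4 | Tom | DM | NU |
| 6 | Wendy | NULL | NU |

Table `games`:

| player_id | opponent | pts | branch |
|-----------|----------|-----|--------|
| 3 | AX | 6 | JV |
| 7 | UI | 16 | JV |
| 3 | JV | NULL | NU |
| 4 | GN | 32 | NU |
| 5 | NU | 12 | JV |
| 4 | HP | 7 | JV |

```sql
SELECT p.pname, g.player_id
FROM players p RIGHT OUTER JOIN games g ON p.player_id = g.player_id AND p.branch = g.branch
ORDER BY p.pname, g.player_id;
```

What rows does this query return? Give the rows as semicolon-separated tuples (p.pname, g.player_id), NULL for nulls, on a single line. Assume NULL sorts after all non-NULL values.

(Alice, 4); (Mona, 4); (Tom, 4); (NULL, 3); (NULL, 3); (NULL, 5); (NULL, 7)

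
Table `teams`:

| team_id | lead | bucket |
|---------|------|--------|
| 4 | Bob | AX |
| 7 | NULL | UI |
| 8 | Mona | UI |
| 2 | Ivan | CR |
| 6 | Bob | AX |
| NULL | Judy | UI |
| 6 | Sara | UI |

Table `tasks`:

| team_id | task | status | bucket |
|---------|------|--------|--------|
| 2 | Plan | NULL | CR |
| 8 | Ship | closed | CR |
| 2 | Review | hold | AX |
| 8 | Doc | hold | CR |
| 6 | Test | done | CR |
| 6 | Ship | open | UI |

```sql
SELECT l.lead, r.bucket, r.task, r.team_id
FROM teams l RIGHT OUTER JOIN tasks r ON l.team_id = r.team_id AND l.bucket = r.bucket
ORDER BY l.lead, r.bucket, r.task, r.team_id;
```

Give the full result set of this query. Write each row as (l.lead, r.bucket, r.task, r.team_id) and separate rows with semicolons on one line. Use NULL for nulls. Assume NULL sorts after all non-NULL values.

RIGHT JOIN keeps every row from `tasks`; unmatched rows get NULL for `teams`'s columns.
Matching on l.team_id = r.team_id AND l.bucket = r.bucket. A NULL in a compared column never satisfies the condition.
Matched pairs: 2; unmatched r rows kept: 4.

(Ivan, CR, Plan, 2); (Sara, UI, Ship, 6); (NULL, AX, Review, 2); (NULL, CR, Doc, 8); (NULL, CR, Ship, 8); (NULL, CR, Test, 6)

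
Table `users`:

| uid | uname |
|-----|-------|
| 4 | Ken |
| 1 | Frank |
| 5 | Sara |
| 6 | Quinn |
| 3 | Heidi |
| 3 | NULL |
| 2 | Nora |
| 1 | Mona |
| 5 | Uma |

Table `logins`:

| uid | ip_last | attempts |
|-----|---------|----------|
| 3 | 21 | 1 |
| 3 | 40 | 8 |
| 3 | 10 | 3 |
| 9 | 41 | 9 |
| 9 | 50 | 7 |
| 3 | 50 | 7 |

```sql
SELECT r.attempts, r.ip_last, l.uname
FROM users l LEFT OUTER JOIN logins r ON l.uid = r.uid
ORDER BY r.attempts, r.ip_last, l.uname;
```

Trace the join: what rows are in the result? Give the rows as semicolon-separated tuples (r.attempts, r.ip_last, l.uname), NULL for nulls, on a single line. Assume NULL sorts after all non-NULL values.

LEFT JOIN keeps every row from `users`; unmatched rows get NULL for `logins`'s columns.
Matching on l.uid = r.uid.
Matched pairs: 8; unmatched l rows kept: 7.

(1, 21, Heidi); (1, 21, NULL); (3, 10, Heidi); (3, 10, NULL); (7, 50, Heidi); (7, 50, NULL); (8, 40, Heidi); (8, 40, NULL); (NULL, NULL, Frank); (NULL, NULL, Ken); (NULL, NULL, Mona); (NULL, NULL, Nora); (NULL, NULL, Quinn); (NULL, NULL, Sara); (NULL, NULL, Uma)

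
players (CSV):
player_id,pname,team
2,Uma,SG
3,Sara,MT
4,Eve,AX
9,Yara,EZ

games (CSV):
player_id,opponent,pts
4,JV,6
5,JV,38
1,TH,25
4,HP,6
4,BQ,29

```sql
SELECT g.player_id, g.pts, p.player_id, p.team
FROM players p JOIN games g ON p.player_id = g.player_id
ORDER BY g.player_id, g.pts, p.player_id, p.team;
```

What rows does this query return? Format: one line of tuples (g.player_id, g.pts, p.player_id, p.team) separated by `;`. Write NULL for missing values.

(4, 6, 4, AX); (4, 6, 4, AX); (4, 29, 4, AX)

INNER JOIN keeps only pairs where the ON condition holds.
Matching on p.player_id = g.player_id.
Matched pairs: 3.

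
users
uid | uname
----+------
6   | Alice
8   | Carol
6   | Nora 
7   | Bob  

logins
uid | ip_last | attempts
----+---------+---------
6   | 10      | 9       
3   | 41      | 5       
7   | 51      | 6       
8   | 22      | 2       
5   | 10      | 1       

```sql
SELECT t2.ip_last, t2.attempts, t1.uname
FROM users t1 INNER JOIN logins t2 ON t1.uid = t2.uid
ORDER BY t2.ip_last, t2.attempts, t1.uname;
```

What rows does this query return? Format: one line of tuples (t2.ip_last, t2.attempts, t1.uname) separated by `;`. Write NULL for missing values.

(10, 9, Alice); (10, 9, Nora); (22, 2, Carol); (51, 6, Bob)

INNER JOIN keeps only pairs where the ON condition holds.
Matching on t1.uid = t2.uid.
- uid=6: 1 matching t2 row(s), so 1 row(s) emitted.
- uid=8: 1 matching t2 row(s), so 1 row(s) emitted.
- uid=6: 1 matching t2 row(s), so 1 row(s) emitted.
- uid=7: 1 matching t2 row(s), so 1 row(s) emitted.
After projecting and ordering:
t2.ip_last | t2.attempts | t1.uname
10 | 9 | Alice
10 | 9 | Nora
22 | 2 | Carol
51 | 6 | Bob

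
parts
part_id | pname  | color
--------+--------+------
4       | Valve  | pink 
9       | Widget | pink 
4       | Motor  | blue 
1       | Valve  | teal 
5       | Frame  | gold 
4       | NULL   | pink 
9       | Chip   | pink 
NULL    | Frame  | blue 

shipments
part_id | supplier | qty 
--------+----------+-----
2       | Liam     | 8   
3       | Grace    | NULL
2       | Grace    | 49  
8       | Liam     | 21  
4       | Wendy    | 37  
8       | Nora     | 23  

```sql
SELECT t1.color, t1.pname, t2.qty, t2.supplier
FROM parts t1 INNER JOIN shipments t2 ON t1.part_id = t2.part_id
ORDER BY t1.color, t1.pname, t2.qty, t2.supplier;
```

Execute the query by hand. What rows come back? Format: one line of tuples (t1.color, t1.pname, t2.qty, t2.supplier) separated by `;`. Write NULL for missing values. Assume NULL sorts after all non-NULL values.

(blue, Motor, 37, Wendy); (pink, Valve, 37, Wendy); (pink, NULL, 37, Wendy)

INNER JOIN keeps only pairs where the ON condition holds.
Matching on t1.part_id = t2.part_id. A NULL in a compared column never satisfies the condition.
- t1 row (part_id=4): matches 1 t2 row(s) → 1 output row(s).
- t1 row (part_id=9): no match → dropped.
- t1 row (part_id=4): matches 1 t2 row(s) → 1 output row(s).
- t1 row (part_id=1): no match → dropped.
- t1 row (part_id=5): no match → dropped.
- t1 row (part_id=4): matches 1 t2 row(s) → 1 output row(s).
- t1 row (part_id=9): no match → dropped.
- t1 row (part_id=NULL): no match → dropped.
After projecting and ordering:
t1.color | t1.pname | t2.qty | t2.supplier
blue | Motor | 37 | Wendy
pink | Valve | 37 | Wendy
pink | NULL | 37 | Wendy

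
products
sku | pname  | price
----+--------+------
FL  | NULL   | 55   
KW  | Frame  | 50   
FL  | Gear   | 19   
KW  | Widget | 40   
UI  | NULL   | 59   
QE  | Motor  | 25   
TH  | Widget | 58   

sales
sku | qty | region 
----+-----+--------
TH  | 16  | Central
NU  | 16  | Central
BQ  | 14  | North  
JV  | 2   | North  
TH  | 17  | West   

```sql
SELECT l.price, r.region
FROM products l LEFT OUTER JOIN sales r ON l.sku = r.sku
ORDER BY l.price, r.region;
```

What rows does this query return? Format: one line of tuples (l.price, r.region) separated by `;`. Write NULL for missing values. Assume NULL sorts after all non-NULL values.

LEFT JOIN keeps every row from `products`; unmatched rows get NULL for `sales`'s columns.
Matching on l.sku = r.sku.
- l (sku=FL) has no partner → padded with NULL.
- l (sku=KW) has no partner → padded with NULL.
- l (sku=FL) has no partner → padded with NULL.
- l (sku=KW) has no partner → padded with NULL.
- l (sku=UI) has no partner → padded with NULL.
- l (sku=QE) has no partner → padded with NULL.
- l (sku=TH) pairs with 2 row(s) of r.
After projecting and ordering:
l.price | r.region
19 | NULL
25 | NULL
40 | NULL
50 | NULL
55 | NULL
58 | Central
58 | West
59 | NULL

(19, NULL); (25, NULL); (40, NULL); (50, NULL); (55, NULL); (58, Central); (58, West); (59, NULL)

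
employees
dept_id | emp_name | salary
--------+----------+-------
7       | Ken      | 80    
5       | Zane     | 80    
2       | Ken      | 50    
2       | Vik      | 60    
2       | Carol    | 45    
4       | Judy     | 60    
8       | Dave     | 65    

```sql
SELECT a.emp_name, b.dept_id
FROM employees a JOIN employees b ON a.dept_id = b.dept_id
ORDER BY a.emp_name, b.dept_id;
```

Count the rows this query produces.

INNER JOIN keeps only pairs where the ON condition holds.
Matching on a.dept_id = b.dept_id.
- a[0] dept_id=7 → 1 match(es) in b → 1 row(s).
- a[1] dept_id=5 → 1 match(es) in b → 1 row(s).
- a[2] dept_id=2 → 3 match(es) in b → 3 row(s).
- a[3] dept_id=2 → 3 match(es) in b → 3 row(s).
- a[4] dept_id=2 → 3 match(es) in b → 3 row(s).
- a[5] dept_id=4 → 1 match(es) in b → 1 row(s).
- a[6] dept_id=8 → 1 match(es) in b → 1 row(s).
Total: 13 rows.

13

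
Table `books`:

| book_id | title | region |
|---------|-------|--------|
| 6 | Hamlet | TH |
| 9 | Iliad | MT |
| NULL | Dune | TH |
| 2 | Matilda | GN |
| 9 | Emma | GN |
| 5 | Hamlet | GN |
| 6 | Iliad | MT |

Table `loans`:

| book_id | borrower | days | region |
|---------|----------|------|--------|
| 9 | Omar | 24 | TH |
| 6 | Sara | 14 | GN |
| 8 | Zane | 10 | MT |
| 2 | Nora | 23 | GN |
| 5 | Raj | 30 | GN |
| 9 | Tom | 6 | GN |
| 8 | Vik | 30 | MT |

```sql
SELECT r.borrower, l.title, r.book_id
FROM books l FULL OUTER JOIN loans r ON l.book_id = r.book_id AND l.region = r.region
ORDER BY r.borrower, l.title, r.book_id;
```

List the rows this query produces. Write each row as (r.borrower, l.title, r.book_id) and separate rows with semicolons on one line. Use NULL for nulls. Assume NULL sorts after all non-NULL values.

(Nora, Matilda, 2); (Omar, NULL, 9); (Raj, Hamlet, 5); (Sara, NULL, 6); (Tom, Emma, 9); (Vik, NULL, 8); (Zane, NULL, 8); (NULL, Dune, NULL); (NULL, Hamlet, NULL); (NULL, Iliad, NULL); (NULL, Iliad, NULL)

FULL OUTER JOIN keeps every row from both sides; unmatched rows get NULL for the other side's columns.
Matching on l.book_id = r.book_id AND l.region = r.region. A NULL in a compared column never satisfies the condition.
Matched pairs: 3; unmatched l rows kept: 4; unmatched r rows kept: 4.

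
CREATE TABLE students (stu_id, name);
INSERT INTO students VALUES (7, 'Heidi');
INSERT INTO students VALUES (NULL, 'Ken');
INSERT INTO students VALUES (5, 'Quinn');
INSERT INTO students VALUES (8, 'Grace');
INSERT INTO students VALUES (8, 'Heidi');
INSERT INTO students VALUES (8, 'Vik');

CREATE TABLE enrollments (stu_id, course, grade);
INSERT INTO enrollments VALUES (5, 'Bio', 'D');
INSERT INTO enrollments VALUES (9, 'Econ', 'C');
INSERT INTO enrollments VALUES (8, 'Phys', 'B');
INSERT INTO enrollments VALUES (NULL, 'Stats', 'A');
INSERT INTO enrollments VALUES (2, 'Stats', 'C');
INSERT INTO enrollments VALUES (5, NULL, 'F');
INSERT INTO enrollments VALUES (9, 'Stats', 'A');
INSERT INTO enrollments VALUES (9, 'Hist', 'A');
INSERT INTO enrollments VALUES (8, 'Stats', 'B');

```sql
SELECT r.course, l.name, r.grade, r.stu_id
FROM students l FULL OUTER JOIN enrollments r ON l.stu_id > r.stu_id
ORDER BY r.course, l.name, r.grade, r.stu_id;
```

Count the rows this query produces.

FULL OUTER JOIN keeps every row from both sides; unmatched rows get NULL for the other side's columns.
Matching on l.stu_id > r.stu_id. A NULL in a compared column never satisfies the condition.
Matched pairs: 13; unmatched l rows kept: 1; unmatched r rows kept: 6.
Total: 13 matched + 7 padded = 20 rows.

20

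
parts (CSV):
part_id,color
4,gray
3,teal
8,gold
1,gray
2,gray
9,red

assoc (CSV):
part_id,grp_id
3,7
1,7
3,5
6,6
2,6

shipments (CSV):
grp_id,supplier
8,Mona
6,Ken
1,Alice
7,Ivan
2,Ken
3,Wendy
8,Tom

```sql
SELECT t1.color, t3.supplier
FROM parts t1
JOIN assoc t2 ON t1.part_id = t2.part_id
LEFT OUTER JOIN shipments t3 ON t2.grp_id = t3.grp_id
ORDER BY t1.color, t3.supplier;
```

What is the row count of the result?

4

Joins associate left-to-right: parts INNER JOIN assoc on part_id gives 4 intermediate row(s).
Then LEFT JOIN `shipments t3` on grp_id: each of those 4 rows is kept; rows whose t2.grp_id has no match in t3 get NULL for t3's columns.
Result: 4 row(s).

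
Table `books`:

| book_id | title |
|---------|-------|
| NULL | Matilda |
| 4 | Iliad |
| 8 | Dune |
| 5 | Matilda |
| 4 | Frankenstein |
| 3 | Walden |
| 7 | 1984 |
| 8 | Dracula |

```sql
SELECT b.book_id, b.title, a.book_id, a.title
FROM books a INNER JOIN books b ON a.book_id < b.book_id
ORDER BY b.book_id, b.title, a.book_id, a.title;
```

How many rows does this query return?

19

INNER JOIN keeps only pairs where the ON condition holds.
Matching on a.book_id < b.book_id. A NULL in a compared column never satisfies the condition.
- a row (book_id=NULL): no match → dropped.
- a row (book_id=4): matches 4 b row(s) → 4 output row(s).
- a row (book_id=8): no match → dropped.
- a row (book_id=5): matches 3 b row(s) → 3 output row(s).
- a row (book_id=4): matches 4 b row(s) → 4 output row(s).
- a row (book_id=3): matches 6 b row(s) → 6 output row(s).
- a row (book_id=7): matches 2 b row(s) → 2 output row(s).
- a row (book_id=8): no match → dropped.
Total: 19 rows.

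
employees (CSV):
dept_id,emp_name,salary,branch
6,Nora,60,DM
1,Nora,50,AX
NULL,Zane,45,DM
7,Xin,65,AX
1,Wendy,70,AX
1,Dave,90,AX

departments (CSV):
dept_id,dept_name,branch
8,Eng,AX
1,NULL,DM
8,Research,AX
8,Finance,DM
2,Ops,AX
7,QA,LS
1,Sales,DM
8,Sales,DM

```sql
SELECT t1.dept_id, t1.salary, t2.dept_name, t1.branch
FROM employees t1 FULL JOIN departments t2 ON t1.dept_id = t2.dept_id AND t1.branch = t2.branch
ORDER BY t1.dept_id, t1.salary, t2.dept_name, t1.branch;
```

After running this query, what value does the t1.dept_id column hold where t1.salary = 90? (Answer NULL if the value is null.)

1

FULL OUTER JOIN keeps every row from both sides; unmatched rows get NULL for the other side's columns.
Matching on t1.dept_id = t2.dept_id AND t1.branch = t2.branch. A NULL in a compared column never satisfies the condition.
Matched pairs: 0; unmatched t1 rows kept: 6; unmatched t2 rows kept: 8.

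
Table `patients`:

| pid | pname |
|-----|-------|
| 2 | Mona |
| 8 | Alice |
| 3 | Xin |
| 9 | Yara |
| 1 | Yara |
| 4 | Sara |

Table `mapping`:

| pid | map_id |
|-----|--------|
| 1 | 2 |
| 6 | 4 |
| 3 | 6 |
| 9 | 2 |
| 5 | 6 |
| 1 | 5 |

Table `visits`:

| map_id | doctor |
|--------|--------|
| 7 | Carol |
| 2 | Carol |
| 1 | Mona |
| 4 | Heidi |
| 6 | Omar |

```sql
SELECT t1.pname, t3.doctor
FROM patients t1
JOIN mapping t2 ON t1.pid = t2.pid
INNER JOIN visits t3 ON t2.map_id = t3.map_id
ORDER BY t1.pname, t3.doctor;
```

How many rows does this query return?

3

Evaluate left to right. First `patients t1 INNER JOIN mapping t2` on pid: 4 row(s).
Then INNER JOIN `visits t3` on map_id: keep only rows whose t2.map_id appears in t3.
Result: 3 row(s).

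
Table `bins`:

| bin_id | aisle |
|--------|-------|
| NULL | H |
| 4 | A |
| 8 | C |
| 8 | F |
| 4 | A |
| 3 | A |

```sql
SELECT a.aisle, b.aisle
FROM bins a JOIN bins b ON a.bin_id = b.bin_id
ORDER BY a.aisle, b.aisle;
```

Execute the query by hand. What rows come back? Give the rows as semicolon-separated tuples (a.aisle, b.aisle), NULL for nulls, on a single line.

INNER JOIN keeps only pairs where the ON condition holds.
Matching on a.bin_id = b.bin_id. A NULL in a compared column never satisfies the condition.
- bin_id=NULL: no matching b row, dropped.
- bin_id=4: 2 matching b row(s), so 2 row(s) emitted.
- bin_id=8: 2 matching b row(s), so 2 row(s) emitted.
- bin_id=8: 2 matching b row(s), so 2 row(s) emitted.
- bin_id=4: 2 matching b row(s), so 2 row(s) emitted.
- bin_id=3: 1 matching b row(s), so 1 row(s) emitted.
After projecting and ordering:
a.aisle | b.aisle
A | A
A | A
A | A
A | A
A | A
C | C
C | F
F | C
F | F

(A, A); (A, A); (A, A); (A, A); (A, A); (C, C); (C, F); (F, C); (F, F)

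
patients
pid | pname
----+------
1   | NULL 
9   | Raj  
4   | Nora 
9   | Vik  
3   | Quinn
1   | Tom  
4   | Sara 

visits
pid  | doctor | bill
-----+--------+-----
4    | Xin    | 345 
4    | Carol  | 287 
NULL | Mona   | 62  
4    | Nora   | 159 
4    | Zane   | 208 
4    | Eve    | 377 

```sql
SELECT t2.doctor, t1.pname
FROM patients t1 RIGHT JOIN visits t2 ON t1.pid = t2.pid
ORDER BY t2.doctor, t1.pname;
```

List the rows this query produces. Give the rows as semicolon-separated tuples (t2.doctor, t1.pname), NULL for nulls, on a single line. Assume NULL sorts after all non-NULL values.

(Carol, Nora); (Carol, Sara); (Eve, Nora); (Eve, Sara); (Mona, NULL); (Nora, Nora); (Nora, Sara); (Xin, Nora); (Xin, Sara); (Zane, Nora); (Zane, Sara)

RIGHT JOIN keeps every row from `visits`; unmatched rows get NULL for `patients`'s columns.
Matching on t1.pid = t2.pid. A NULL in a compared column never satisfies the condition.
- t1[0] pid=1 → no match.
- t1[1] pid=9 → no match.
- t1[2] pid=4 → 5 match(es) in t2 → 5 row(s).
- t1[3] pid=9 → no match.
- t1[4] pid=3 → no match.
- t1[5] pid=1 → no match.
- t1[6] pid=4 → 5 match(es) in t2 → 5 row(s).
- 1 t2 row(s) had no t1 match → kept, t1 columns NULL.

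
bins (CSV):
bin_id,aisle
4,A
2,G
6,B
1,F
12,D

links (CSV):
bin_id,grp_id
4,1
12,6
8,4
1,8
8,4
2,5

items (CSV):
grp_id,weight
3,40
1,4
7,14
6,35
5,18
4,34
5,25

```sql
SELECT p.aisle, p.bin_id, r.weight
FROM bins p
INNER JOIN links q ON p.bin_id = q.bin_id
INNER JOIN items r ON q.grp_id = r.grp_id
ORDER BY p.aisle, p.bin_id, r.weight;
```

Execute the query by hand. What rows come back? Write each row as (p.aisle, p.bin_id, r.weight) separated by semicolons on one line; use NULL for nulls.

(A, 4, 4); (D, 12, 35); (G, 2, 18); (G, 2, 25)

Joins associate left-to-right: bins INNER JOIN links on bin_id gives 4 intermediate row(s).
Then INNER JOIN `items r` on grp_id: keep only rows whose q.grp_id appears in r.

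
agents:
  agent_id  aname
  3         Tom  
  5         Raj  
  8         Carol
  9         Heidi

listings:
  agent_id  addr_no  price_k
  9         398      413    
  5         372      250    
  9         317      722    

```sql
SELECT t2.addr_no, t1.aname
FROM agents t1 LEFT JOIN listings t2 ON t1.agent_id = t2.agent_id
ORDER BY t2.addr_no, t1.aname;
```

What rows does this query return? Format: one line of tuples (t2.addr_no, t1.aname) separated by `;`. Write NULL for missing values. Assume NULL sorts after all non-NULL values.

(317, Heidi); (372, Raj); (398, Heidi); (NULL, Carol); (NULL, Tom)

LEFT JOIN keeps every row from `agents`; unmatched rows get NULL for `listings`'s columns.
Matching on t1.agent_id = t2.agent_id.
Matched pairs: 3; unmatched t1 rows kept: 2.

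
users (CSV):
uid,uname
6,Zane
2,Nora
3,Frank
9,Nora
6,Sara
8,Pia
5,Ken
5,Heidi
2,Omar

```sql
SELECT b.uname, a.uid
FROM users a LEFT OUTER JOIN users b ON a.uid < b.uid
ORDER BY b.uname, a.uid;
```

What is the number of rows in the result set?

34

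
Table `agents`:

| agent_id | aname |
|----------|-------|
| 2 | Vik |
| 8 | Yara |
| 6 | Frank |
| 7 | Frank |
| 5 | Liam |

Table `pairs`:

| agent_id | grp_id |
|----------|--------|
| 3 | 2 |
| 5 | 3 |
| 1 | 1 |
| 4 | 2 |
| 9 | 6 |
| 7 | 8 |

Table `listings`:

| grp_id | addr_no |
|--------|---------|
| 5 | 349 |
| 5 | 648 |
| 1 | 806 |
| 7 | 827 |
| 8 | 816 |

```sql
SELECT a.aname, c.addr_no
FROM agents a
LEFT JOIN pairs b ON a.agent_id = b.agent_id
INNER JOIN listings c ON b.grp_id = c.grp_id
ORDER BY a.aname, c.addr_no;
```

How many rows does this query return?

1

Evaluate left to right. First `agents a LEFT JOIN pairs b` on agent_id: 5 row(s).
Then INNER JOIN `listings c` on grp_id: keep only rows whose b.grp_id appears in c.
Result: 1 row(s).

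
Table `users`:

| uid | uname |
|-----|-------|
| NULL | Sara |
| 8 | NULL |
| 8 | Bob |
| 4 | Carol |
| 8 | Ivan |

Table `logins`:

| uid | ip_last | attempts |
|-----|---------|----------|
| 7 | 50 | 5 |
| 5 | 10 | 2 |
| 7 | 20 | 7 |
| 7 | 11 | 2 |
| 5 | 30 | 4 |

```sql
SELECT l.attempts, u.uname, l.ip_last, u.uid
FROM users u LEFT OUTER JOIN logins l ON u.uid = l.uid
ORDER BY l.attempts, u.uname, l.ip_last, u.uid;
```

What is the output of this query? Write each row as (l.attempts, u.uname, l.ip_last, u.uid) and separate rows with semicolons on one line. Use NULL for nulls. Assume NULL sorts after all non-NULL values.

(NULL, Bob, NULL, 8); (NULL, Carol, NULL, 4); (NULL, Ivan, NULL, 8); (NULL, Sara, NULL, NULL); (NULL, NULL, NULL, 8)

LEFT JOIN keeps every row from `users`; unmatched rows get NULL for `logins`'s columns.
Matching on u.uid = l.uid. A NULL in a compared column never satisfies the condition.
- uid=NULL: no l row matches, row kept with l columns NULL.
- uid=8: no l row matches, row kept with l columns NULL.
- uid=8: no l row matches, row kept with l columns NULL.
- uid=4: no l row matches, row kept with l columns NULL.
- uid=8: no l row matches, row kept with l columns NULL.
After projecting and ordering:
l.attempts | u.uname | l.ip_last | u.uid
NULL | Bob | NULL | 8
NULL | Carol | NULL | 4
NULL | Ivan | NULL | 8
NULL | Sara | NULL | NULL
NULL | NULL | NULL | 8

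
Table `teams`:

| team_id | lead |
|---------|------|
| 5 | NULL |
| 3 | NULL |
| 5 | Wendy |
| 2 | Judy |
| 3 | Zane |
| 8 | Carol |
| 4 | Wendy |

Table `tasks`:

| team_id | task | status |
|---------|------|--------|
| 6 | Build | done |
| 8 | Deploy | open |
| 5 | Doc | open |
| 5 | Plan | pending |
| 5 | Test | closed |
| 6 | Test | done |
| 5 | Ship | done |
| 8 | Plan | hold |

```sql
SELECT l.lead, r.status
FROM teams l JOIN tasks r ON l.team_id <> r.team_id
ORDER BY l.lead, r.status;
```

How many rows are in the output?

46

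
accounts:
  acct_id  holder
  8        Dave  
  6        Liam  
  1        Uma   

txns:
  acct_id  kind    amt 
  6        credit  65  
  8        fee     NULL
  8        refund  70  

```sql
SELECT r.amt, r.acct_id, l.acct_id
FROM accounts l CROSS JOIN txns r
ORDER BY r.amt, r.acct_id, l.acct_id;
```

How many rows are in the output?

CROSS JOIN pairs every row of `accounts` with every row of `txns`: 3 × 3 = 9 rows.

9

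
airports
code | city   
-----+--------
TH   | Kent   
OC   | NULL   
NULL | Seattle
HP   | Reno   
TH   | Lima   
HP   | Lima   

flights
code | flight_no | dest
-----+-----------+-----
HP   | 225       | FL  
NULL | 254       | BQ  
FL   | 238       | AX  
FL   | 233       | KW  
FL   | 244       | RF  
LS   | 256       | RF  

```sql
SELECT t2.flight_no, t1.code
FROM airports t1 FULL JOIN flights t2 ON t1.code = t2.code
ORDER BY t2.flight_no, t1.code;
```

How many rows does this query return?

FULL OUTER JOIN keeps every row from both sides; unmatched rows get NULL for the other side's columns.
Matching on t1.code = t2.code. A NULL in a compared column never satisfies the condition.
Matched pairs: 2; unmatched t1 rows kept: 4; unmatched t2 rows kept: 5.
Total: 2 matched + 9 padded = 11 rows.

11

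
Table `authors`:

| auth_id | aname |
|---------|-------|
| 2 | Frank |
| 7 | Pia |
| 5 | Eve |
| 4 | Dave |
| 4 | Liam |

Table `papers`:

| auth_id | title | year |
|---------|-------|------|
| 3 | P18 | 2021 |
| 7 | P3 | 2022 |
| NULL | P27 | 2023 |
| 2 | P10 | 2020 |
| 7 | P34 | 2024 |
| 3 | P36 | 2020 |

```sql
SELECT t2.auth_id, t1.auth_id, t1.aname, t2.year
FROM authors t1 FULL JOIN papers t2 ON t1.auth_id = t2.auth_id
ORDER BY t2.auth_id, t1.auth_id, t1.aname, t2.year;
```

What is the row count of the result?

FULL OUTER JOIN keeps every row from both sides; unmatched rows get NULL for the other side's columns.
Matching on t1.auth_id = t2.auth_id. A NULL in a compared column never satisfies the condition.
- auth_id=2: 1 matching t2 row(s), so 1 row(s) emitted.
- auth_id=7: 2 matching t2 row(s), so 2 row(s) emitted.
- auth_id=5: no t2 row matches, row kept with t2 columns NULL.
- auth_id=4: no t2 row matches, row kept with t2 columns NULL.
- auth_id=4: no t2 row matches, row kept with t2 columns NULL.
- 3 row(s) from t2 found no t1 partner → padded with NULL.
Total: 3 matched + 6 padded = 9 rows.

9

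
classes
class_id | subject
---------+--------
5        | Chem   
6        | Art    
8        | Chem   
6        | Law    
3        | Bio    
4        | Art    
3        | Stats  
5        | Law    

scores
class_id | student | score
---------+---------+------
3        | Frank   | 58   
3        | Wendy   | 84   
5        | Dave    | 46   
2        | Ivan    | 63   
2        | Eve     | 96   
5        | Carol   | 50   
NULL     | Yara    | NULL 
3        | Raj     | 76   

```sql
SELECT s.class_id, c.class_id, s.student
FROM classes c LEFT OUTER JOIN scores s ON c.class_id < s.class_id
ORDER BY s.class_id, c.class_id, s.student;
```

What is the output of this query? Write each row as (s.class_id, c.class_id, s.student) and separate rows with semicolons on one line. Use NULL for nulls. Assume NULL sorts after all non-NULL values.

(5, 3, Carol); (5, 3, Carol); (5, 3, Dave); (5, 3, Dave); (5, 4, Carol); (5, 4, Dave); (NULL, 5, NULL); (NULL, 5, NULL); (NULL, 6, NULL); (NULL, 6, NULL); (NULL, 8, NULL)

LEFT JOIN keeps every row from `classes`; unmatched rows get NULL for `scores`'s columns.
Matching on c.class_id < s.class_id. A NULL in a compared column never satisfies the condition.
- class_id=5: no s row matches, row kept with s columns NULL.
- class_id=6: no s row matches, row kept with s columns NULL.
- class_id=8: no s row matches, row kept with s columns NULL.
- class_id=6: no s row matches, row kept with s columns NULL.
- class_id=3: 2 matching s row(s), so 2 row(s) emitted.
- class_id=4: 2 matching s row(s), so 2 row(s) emitted.
- class_id=3: 2 matching s row(s), so 2 row(s) emitted.
- class_id=5: no s row matches, row kept with s columns NULL.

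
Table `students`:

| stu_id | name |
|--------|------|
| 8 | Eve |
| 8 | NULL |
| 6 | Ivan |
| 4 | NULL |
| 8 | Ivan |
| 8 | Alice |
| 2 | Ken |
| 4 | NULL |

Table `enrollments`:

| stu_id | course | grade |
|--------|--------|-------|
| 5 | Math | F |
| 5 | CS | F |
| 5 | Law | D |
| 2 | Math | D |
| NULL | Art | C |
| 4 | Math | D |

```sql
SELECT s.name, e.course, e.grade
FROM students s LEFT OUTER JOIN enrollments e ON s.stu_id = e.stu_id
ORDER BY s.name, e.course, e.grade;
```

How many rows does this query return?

8

LEFT JOIN keeps every row from `students`; unmatched rows get NULL for `enrollments`'s columns.
Matching on s.stu_id = e.stu_id. A NULL in a compared column never satisfies the condition.
- s[0] stu_id=8 → no match; kept with NULLs on the e side.
- s[1] stu_id=8 → no match; kept with NULLs on the e side.
- s[2] stu_id=6 → no match; kept with NULLs on the e side.
- s[3] stu_id=4 → 1 match(es) in e → 1 row(s).
- s[4] stu_id=8 → no match; kept with NULLs on the e side.
- s[5] stu_id=8 → no match; kept with NULLs on the e side.
- s[6] stu_id=2 → 1 match(es) in e → 1 row(s).
- s[7] stu_id=4 → 1 match(es) in e → 1 row(s).
Total: 3 matched + 5 padded = 8 rows.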